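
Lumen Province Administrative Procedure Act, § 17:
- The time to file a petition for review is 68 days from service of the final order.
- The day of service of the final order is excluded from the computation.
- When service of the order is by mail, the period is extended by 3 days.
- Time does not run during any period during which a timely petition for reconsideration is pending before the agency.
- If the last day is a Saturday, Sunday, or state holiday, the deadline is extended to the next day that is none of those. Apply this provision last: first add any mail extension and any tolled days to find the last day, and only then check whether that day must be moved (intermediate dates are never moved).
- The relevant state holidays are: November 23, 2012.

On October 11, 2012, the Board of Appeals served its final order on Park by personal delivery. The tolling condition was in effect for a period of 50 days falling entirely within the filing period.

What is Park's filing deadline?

68 days after October 11, 2012 is December 18, 2012.
Service was not by mail, so no mail extension applies.
Tolling adds 50 days: December 18, 2012 + 50 days = February 6, 2013.
February 6, 2013 is a Wednesday and not a state holiday, so no extension applies.

February 6, 2013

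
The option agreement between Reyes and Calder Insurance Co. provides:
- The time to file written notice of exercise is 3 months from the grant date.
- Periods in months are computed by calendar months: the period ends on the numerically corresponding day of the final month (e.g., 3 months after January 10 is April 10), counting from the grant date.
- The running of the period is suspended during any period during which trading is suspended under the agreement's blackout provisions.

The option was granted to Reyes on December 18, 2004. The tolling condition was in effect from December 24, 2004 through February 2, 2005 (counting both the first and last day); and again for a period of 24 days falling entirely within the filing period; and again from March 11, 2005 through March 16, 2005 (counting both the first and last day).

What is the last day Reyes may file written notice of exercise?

3 months after December 18, 2004 is March 18, 2005.
From December 24, 2004 through February 2, 2005 inclusive is 41 days; tolling adds 41 days: March 18, 2005 + 41 days = April 28, 2005.
Tolling adds 24 days: April 28, 2005 + 24 days = May 22, 2005.
From March 11, 2005 through March 16, 2005 inclusive is 6 days; tolling adds 6 days: May 22, 2005 + 6 days = May 28, 2005.

May 28, 2005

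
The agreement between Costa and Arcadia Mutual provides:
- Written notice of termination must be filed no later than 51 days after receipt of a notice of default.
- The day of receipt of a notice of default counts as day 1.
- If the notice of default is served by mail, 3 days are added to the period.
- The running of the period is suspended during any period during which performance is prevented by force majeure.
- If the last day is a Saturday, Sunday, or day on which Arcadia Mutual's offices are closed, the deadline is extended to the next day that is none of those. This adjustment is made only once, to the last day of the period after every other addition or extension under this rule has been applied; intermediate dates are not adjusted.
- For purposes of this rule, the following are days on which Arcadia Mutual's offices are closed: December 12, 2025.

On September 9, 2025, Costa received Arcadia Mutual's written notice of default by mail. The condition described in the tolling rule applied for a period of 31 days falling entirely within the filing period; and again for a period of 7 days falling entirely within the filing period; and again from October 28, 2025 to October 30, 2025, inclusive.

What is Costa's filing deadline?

December 15, 2025

Counting September 9, 2025 as day 1, day 51 is October 29, 2025.
Service was by mail, adding 3 days: October 29, 2025 + 3 days = November 1, 2025.
Tolling adds 31 days: November 1, 2025 + 31 days = December 2, 2025.
Tolling adds 7 days: December 2, 2025 + 7 days = December 9, 2025.
From October 28, 2025 through October 30, 2025 inclusive is 3 days; tolling adds 3 days: December 9, 2025 + 3 days = December 12, 2025.
December 12, 2025 is a listed holiday; December 13, 2025 is Saturday; December 14, 2025 is Sunday. The next qualifying day is December 15, 2025.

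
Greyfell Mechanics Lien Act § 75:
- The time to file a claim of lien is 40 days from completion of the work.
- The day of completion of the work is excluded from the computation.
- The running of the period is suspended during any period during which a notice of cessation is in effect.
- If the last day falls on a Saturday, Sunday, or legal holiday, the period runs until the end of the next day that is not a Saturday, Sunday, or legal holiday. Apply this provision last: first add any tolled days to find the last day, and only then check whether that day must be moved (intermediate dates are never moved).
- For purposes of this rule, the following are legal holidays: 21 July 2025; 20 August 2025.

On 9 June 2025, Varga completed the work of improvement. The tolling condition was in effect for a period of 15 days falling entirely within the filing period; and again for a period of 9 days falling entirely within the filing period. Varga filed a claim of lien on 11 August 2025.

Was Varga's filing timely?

Yes

40 days after 9 June 2025 is July 19, 2025.
Tolling adds 15 days: July 19, 2025 + 15 days = August 3, 2025.
Tolling adds 9 days: August 3, 2025 + 9 days = August 12, 2025.
August 12, 2025 is a Tuesday and not a legal holiday, so no extension applies.
The deadline is August 12, 2025; the filing on August 11, 2025 is on or before that date.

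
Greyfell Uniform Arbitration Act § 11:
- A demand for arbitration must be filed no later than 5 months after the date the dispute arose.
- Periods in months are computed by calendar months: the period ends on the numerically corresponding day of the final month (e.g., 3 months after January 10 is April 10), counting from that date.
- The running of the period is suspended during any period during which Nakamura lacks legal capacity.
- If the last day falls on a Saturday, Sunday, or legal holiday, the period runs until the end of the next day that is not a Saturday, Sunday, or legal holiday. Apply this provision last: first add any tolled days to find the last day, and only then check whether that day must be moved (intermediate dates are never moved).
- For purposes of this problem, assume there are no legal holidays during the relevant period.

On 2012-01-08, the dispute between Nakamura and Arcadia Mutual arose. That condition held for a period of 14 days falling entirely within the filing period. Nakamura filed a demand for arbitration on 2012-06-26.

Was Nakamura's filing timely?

5 months after 2012-01-08 is June 8, 2012.
Tolling adds 14 days: June 8, 2012 + 14 days = June 22, 2012.
June 22, 2012 is a Friday and not a legal holiday, so no extension applies.
The deadline is June 22, 2012; the filing on June 26, 2012 is after that date.

No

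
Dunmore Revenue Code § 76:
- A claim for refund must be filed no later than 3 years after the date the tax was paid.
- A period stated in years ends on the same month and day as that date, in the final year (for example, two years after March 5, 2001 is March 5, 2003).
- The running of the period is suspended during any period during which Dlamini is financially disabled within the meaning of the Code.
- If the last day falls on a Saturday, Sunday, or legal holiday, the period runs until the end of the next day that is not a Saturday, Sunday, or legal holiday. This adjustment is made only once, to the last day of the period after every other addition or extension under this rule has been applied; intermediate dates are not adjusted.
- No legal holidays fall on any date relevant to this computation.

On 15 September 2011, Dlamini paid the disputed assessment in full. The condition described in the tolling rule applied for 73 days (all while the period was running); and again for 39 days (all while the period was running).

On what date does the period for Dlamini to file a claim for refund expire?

January 5, 2015

3 years after 15 September 2011 is September 15, 2014.
Tolling adds 73 days: September 15, 2014 + 73 days = November 27, 2014.
Tolling adds 39 days: November 27, 2014 + 39 days = January 5, 2015.
January 5, 2015 is a Monday and not a legal holiday, so no extension applies.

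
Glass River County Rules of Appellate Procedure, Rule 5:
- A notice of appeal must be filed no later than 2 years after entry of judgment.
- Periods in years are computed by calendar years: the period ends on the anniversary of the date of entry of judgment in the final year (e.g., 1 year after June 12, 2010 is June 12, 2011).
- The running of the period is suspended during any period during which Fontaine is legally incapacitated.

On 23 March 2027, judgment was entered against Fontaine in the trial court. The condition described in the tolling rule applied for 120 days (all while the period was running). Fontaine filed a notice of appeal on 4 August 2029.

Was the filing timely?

No

2 years after 23 March 2027 is March 23, 2029.
Tolling adds 120 days: March 23, 2029 + 120 days = July 21, 2029.
The deadline is July 21, 2029; the filing on August 4, 2029 is after that date.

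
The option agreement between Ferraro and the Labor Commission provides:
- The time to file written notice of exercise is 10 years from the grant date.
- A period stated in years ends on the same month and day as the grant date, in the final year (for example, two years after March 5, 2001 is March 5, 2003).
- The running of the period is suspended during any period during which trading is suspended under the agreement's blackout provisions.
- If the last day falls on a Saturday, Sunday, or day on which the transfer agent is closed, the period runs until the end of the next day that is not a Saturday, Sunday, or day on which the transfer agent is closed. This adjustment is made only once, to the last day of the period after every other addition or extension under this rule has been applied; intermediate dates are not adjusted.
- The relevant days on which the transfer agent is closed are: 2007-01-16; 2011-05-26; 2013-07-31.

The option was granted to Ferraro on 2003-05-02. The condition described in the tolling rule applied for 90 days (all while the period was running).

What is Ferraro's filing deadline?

10 years after 2003-05-02 is May 2, 2013.
Tolling adds 90 days: May 2, 2013 + 90 days = July 31, 2013.
July 31, 2013 is a listed holiday. The next qualifying day is August 1, 2013.

August 1, 2013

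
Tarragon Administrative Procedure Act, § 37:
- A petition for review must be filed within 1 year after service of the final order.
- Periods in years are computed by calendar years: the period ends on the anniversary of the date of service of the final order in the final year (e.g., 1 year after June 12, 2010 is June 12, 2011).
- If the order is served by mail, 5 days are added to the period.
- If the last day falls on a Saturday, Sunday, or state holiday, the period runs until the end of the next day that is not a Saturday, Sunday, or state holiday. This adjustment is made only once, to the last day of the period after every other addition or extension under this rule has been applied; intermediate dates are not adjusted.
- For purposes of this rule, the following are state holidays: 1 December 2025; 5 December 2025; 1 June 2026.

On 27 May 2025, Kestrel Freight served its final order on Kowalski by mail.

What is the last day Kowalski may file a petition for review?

1 year after 27 May 2025 is May 27, 2026.
Service was by mail, adding 5 days: May 27, 2026 + 5 days = June 1, 2026.
June 1, 2026 is a listed holiday. The next qualifying day is June 2, 2026.

June 2, 2026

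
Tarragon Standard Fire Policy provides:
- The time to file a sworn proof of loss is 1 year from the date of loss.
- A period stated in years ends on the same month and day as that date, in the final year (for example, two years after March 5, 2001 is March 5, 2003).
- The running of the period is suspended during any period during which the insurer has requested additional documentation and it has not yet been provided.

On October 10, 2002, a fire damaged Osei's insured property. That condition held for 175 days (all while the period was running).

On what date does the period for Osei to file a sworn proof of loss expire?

1 year after October 10, 2002 is October 10, 2003.
Tolling adds 175 days: October 10, 2003 + 175 days = April 2, 2004.

April 2, 2004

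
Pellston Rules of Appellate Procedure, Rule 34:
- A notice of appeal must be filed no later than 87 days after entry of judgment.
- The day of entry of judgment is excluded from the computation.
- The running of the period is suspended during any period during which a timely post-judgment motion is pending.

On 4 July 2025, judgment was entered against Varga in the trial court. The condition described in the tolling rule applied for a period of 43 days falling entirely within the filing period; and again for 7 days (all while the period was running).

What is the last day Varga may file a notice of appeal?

87 days after 4 July 2025 is September 29, 2025.
Tolling adds 43 days: September 29, 2025 + 43 days = November 11, 2025.
Tolling adds 7 days: November 11, 2025 + 7 days = November 18, 2025.

November 18, 2025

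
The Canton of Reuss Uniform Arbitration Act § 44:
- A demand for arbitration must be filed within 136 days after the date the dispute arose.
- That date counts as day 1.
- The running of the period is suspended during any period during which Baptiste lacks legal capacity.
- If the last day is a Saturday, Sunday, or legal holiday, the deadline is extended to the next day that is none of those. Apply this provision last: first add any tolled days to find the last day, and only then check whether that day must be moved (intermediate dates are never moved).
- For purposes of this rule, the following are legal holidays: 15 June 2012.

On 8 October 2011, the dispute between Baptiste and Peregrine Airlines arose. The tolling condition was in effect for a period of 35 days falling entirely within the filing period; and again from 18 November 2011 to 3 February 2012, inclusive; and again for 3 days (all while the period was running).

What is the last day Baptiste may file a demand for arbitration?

Counting 8 October 2011 as day 1, day 136 is February 20, 2012.
Tolling adds 35 days: February 20, 2012 + 35 days = March 26, 2012.
From November 18, 2011 through February 3, 2012 inclusive is 78 days; tolling adds 78 days: March 26, 2012 + 78 days = June 12, 2012.
Tolling adds 3 days: June 12, 2012 + 3 days = June 15, 2012.
June 15, 2012 is a listed holiday; June 16, 2012 is Saturday; June 17, 2012 is Sunday. The next qualifying day is June 18, 2012.

June 18, 2012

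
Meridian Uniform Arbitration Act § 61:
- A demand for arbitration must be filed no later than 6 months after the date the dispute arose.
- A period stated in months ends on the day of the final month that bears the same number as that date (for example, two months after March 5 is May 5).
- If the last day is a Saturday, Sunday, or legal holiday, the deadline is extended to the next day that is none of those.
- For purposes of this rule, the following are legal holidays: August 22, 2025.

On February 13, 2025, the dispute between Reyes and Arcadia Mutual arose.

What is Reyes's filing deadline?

August 13, 2025

6 months after February 13, 2025 is August 13, 2025.
August 13, 2025 is a Wednesday and not a legal holiday, so no extension applies.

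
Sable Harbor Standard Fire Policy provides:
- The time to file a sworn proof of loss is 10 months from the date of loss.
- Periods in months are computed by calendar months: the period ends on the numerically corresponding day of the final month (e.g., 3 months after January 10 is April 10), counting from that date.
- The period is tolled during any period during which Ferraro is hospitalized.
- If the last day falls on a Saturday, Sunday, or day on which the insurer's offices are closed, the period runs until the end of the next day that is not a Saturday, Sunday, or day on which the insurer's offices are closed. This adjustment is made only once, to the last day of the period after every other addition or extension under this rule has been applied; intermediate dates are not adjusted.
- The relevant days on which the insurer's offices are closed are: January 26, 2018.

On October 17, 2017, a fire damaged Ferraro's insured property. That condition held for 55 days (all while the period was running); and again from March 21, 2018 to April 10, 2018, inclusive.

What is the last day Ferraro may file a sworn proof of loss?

November 1, 2018

10 months after October 17, 2017 is August 17, 2018.
Tolling adds 55 days: August 17, 2018 + 55 days = October 11, 2018.
From March 21, 2018 through April 10, 2018 inclusive is 21 days; tolling adds 21 days: October 11, 2018 + 21 days = November 1, 2018.
November 1, 2018 is a Thursday and not a day on which the insurer's offices are closed, so no extension applies.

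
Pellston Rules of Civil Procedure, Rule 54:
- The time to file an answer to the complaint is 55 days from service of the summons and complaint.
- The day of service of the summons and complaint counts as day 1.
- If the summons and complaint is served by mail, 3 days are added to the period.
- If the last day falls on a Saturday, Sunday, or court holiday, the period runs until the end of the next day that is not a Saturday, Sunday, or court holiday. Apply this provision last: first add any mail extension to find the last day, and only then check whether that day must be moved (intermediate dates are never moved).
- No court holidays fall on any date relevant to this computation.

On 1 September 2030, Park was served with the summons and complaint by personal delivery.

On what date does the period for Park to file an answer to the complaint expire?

Counting 1 September 2030 as day 1, day 55 is October 25, 2030.
Service was not by mail, so no mail extension applies.
October 25, 2030 is a Friday and not a court holiday, so no extension applies.

October 25, 2030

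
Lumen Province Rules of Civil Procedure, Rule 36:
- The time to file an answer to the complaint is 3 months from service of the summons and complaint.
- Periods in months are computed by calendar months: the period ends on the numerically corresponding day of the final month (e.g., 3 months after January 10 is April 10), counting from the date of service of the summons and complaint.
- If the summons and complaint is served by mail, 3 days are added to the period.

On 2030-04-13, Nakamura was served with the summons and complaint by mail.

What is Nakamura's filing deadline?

July 16, 2030

3 months after 2030-04-13 is July 13, 2030.
Service was by mail, adding 3 days: July 13, 2030 + 3 days = July 16, 2030.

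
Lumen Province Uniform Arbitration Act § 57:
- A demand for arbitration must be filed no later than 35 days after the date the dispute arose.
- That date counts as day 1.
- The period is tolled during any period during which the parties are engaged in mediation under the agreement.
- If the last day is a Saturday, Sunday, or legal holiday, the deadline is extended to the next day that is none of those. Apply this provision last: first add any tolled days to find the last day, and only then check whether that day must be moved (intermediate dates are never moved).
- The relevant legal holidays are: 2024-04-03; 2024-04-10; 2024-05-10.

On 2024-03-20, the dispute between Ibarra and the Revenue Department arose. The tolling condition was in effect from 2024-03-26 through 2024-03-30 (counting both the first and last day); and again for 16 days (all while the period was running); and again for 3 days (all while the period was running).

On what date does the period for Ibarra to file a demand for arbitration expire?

May 17, 2024

Counting 2024-03-20 as day 1, day 35 is April 23, 2024.
From March 26, 2024 through March 30, 2024 inclusive is 5 days; tolling adds 5 days: April 23, 2024 + 5 days = April 28, 2024.
Tolling adds 16 days: April 28, 2024 + 16 days = May 14, 2024.
Tolling adds 3 days: May 14, 2024 + 3 days = May 17, 2024.
May 17, 2024 is a Friday and not a legal holiday, so no extension applies.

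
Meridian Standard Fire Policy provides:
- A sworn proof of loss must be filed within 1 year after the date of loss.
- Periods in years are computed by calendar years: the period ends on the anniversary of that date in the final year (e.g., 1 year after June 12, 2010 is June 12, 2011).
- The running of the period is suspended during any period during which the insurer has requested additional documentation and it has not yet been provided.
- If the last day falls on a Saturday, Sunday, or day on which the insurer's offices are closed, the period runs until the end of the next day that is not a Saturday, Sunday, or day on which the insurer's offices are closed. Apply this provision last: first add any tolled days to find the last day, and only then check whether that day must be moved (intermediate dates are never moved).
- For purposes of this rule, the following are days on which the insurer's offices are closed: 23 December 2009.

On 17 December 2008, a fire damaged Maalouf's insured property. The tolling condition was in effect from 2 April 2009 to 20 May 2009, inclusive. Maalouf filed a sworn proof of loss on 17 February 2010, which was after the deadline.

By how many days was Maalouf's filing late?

13 days

1 year after 17 December 2008 is December 17, 2009.
From April 2, 2009 through May 20, 2009 inclusive is 49 days; tolling adds 49 days: December 17, 2009 + 49 days = February 4, 2010.
February 4, 2010 is a Thursday and not a day on which the insurer's offices are closed, so no extension applies.
The deadline is February 4, 2010; from February 4, 2010 to February 17, 2010 is 13 days.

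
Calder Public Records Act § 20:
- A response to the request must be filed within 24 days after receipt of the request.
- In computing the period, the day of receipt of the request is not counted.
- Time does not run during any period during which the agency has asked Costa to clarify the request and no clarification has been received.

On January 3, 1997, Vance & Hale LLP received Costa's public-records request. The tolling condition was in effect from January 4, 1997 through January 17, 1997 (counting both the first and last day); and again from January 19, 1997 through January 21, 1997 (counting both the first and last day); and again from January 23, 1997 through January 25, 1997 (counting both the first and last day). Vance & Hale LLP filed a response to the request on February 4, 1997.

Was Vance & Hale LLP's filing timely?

24 days after January 3, 1997 is January 27, 1997.
From January 4, 1997 through January 17, 1997 inclusive is 14 days; tolling adds 14 days: January 27, 1997 + 14 days = February 10, 1997.
From January 19, 1997 through January 21, 1997 inclusive is 3 days; tolling adds 3 days: February 10, 1997 + 3 days = February 13, 1997.
From January 23, 1997 through January 25, 1997 inclusive is 3 days; tolling adds 3 days: February 13, 1997 + 3 days = February 16, 1997.
The deadline is February 16, 1997; the filing on February 4, 1997 is on or before that date.

Yes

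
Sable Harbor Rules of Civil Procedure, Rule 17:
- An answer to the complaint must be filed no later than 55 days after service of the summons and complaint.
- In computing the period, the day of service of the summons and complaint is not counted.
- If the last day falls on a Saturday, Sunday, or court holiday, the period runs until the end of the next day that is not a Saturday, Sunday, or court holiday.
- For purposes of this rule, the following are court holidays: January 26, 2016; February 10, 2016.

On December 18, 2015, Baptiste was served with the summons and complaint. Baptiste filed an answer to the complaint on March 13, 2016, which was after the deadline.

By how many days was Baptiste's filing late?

31 days

55 days after December 18, 2015 is February 11, 2016.
February 11, 2016 is a Thursday and not a court holiday, so no extension applies.
The deadline is February 11, 2016; from February 11, 2016 to March 13, 2016 is 31 days.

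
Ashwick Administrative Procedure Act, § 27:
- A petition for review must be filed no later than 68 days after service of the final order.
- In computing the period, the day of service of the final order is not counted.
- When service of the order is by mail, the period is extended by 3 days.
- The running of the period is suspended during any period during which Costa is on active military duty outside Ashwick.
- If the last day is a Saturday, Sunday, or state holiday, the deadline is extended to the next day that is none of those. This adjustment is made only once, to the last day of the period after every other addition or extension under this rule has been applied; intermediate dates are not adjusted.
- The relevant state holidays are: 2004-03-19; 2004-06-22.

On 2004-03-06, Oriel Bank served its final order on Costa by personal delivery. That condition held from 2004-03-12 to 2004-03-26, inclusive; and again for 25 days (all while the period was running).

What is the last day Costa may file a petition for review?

June 23, 2004

68 days after 2004-03-06 is May 13, 2004.
Service was not by mail, so no mail extension applies.
From March 12, 2004 through March 26, 2004 inclusive is 15 days; tolling adds 15 days: May 13, 2004 + 15 days = May 28, 2004.
Tolling adds 25 days: May 28, 2004 + 25 days = June 22, 2004.
June 22, 2004 is a listed holiday. The next qualifying day is June 23, 2004.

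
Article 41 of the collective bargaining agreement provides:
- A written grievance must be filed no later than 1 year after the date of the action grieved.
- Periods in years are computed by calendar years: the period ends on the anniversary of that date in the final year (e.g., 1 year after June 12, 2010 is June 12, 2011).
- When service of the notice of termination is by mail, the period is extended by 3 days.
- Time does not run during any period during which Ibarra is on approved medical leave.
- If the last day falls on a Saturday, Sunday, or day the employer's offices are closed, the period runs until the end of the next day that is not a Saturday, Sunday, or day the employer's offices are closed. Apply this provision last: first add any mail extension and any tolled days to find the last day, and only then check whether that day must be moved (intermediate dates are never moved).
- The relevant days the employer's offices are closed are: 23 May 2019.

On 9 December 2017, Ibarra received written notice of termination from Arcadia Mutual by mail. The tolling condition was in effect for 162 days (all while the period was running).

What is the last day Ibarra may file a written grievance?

May 24, 2019

1 year after 9 December 2017 is December 9, 2018.
Service was by mail, adding 3 days: December 9, 2018 + 3 days = December 12, 2018.
Tolling adds 162 days: December 12, 2018 + 162 days = May 23, 2019.
May 23, 2019 is a listed holiday. The next qualifying day is May 24, 2019.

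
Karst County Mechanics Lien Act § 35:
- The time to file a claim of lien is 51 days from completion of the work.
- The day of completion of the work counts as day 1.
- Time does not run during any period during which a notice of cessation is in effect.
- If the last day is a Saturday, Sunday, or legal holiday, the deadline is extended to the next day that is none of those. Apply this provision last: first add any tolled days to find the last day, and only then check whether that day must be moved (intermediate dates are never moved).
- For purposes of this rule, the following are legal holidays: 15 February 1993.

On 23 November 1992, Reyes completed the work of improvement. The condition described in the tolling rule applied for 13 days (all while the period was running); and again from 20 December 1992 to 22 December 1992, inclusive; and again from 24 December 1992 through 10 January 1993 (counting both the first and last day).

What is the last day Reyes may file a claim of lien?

Counting 23 November 1992 as day 1, day 51 is January 12, 1993.
Tolling adds 13 days: January 12, 1993 + 13 days = January 25, 1993.
From December 20, 1992 through December 22, 1992 inclusive is 3 days; tolling adds 3 days: January 25, 1993 + 3 days = January 28, 1993.
From December 24, 1992 through January 10, 1993 inclusive is 18 days; tolling adds 18 days: January 28, 1993 + 18 days = February 15, 1993.
February 15, 1993 is a listed holiday. The next qualifying day is February 16, 1993.

February 16, 1993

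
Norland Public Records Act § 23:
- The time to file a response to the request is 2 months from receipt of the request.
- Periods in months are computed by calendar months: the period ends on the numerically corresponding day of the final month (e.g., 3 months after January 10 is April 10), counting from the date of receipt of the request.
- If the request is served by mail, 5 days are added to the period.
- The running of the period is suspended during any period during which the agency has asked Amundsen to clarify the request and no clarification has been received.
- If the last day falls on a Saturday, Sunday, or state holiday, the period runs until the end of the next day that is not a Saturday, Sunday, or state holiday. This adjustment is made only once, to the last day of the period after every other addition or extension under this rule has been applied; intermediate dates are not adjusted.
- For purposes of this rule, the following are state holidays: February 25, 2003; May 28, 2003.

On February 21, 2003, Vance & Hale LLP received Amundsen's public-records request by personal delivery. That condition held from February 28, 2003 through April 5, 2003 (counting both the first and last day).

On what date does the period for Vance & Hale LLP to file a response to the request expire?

2 months after February 21, 2003 is April 21, 2003.
Service was not by mail, so no mail extension applies.
From February 28, 2003 through April 5, 2003 inclusive is 37 days; tolling adds 37 days: April 21, 2003 + 37 days = May 28, 2003.
May 28, 2003 is a listed holiday. The next qualifying day is May 29, 2003.

May 29, 2003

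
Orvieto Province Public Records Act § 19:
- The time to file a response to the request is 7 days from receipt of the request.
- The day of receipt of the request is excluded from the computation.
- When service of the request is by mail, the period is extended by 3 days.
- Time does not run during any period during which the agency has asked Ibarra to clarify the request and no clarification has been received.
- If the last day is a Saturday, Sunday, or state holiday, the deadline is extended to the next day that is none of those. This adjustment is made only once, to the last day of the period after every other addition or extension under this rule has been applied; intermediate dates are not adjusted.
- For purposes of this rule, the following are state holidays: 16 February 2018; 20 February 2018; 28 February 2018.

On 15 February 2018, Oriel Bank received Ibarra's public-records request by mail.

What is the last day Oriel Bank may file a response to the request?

February 26, 2018

7 days after 15 February 2018 is February 22, 2018.
Service was by mail, adding 3 days: February 22, 2018 + 3 days = February 25, 2018.
February 25, 2018 is Sunday. The next qualifying day is February 26, 2018.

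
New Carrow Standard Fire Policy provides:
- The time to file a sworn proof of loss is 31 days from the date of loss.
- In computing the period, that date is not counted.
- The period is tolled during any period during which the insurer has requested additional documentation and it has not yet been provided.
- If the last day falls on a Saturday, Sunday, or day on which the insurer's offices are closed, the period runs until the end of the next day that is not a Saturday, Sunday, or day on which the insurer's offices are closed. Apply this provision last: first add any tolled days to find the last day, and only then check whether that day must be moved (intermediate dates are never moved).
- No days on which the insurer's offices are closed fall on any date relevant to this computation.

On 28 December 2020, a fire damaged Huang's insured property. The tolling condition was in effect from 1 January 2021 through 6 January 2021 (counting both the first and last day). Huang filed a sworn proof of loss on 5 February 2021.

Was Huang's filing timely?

31 days after 28 December 2020 is January 28, 2021.
From January 1, 2021 through January 6, 2021 inclusive is 6 days; tolling adds 6 days: January 28, 2021 + 6 days = February 3, 2021.
February 3, 2021 is a Wednesday and not a day on which the insurer's offices are closed, so no extension applies.
The deadline is February 3, 2021; the filing on February 5, 2021 is after that date.

No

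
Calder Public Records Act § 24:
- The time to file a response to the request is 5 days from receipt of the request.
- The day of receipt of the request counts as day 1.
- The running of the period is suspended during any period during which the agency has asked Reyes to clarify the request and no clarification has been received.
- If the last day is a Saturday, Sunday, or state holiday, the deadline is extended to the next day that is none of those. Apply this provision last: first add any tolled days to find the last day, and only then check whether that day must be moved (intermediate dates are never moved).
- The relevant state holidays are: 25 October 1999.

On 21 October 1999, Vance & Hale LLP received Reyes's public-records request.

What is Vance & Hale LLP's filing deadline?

Counting 21 October 1999 as day 1, day 5 is October 25, 1999.
October 25, 1999 is a listed holiday. The next qualifying day is October 26, 1999.

October 26, 1999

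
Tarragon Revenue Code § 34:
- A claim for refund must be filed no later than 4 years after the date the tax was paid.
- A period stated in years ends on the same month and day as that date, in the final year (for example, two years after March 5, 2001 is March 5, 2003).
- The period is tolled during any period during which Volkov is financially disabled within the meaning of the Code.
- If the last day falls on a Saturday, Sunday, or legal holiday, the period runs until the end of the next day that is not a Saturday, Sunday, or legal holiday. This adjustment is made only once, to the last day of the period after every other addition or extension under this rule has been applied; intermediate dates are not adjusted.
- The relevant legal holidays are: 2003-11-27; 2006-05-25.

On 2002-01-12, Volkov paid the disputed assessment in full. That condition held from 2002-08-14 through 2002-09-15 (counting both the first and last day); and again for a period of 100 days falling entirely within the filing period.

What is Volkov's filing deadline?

May 26, 2006

4 years after 2002-01-12 is January 12, 2006.
From August 14, 2002 through September 15, 2002 inclusive is 33 days; tolling adds 33 days: January 12, 2006 + 33 days = February 14, 2006.
Tolling adds 100 days: February 14, 2006 + 100 days = May 25, 2006.
May 25, 2006 is a listed holiday. The next qualifying day is May 26, 2006.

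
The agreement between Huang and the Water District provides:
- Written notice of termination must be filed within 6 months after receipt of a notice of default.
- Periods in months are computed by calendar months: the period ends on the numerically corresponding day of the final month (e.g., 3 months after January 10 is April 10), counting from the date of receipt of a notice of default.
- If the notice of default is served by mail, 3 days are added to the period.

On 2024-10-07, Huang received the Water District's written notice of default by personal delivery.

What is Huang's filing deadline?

April 7, 2025

6 months after 2024-10-07 is April 7, 2025.
Service was not by mail, so no mail extension applies.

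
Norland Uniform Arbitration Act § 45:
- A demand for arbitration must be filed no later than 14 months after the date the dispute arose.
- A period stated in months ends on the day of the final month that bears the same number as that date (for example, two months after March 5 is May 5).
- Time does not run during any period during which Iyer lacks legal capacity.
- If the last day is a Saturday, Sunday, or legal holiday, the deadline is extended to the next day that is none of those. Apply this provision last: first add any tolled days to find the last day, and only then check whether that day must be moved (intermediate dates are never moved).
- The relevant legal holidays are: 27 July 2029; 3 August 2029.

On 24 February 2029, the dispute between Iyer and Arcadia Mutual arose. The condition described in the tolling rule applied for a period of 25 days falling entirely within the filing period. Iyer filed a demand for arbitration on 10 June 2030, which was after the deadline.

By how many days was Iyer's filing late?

21 days

14 months after 24 February 2029 is April 24, 2030.
Tolling adds 25 days: April 24, 2030 + 25 days = May 19, 2030.
May 19, 2030 is Sunday. The next qualifying day is May 20, 2030.
The deadline is May 20, 2030; from May 20, 2030 to June 10, 2030 is 21 days.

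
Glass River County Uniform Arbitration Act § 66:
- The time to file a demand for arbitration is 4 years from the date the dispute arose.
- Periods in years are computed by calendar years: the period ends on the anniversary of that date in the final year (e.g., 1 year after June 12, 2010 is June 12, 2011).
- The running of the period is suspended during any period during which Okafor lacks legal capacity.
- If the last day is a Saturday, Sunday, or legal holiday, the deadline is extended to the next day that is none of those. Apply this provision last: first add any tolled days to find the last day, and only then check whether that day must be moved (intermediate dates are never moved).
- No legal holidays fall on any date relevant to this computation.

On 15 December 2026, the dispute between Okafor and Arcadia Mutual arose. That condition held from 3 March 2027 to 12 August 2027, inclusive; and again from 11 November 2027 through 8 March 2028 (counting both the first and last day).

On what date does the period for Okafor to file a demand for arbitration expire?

September 23, 2031

4 years after 15 December 2026 is December 15, 2030.
From March 3, 2027 through August 12, 2027 inclusive is 163 days; tolling adds 163 days: December 15, 2030 + 163 days = May 27, 2031.
From November 11, 2027 through March 8, 2028 inclusive is 119 days; tolling adds 119 days: May 27, 2031 + 119 days = September 23, 2031.
September 23, 2031 is a Tuesday and not a legal holiday, so no extension applies.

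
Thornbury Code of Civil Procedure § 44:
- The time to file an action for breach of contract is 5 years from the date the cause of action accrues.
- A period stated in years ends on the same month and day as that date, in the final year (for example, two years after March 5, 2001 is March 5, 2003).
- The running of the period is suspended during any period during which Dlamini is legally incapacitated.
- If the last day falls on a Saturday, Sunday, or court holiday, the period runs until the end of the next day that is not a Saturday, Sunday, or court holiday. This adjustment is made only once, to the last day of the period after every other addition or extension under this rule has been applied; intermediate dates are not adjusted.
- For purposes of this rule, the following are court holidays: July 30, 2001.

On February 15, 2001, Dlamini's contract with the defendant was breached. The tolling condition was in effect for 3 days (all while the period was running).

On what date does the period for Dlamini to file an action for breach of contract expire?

February 20, 2006

5 years after February 15, 2001 is February 15, 2006.
Tolling adds 3 days: February 15, 2006 + 3 days = February 18, 2006.
February 18, 2006 is Saturday; February 19, 2006 is Sunday. The next qualifying day is February 20, 2006.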